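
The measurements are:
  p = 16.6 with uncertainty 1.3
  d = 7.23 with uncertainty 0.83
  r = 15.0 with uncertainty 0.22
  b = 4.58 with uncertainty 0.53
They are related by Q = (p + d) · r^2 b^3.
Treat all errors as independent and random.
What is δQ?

1.83e+05

Let u = p + d = 23.8. δu = √(δp² + δd²) = √(1.69 + 0.689) = 1.54, so δu/u = 0.0647.
Q is then a monomial in u, r, b:
δQ/Q = √((δu/u)² + (2·δr/r)² + (3·δb/b)²) = √(0.00419 + 0.000860 + 0.121) = 0.354
Q = 5.15e+05, so δQ = 0.354 × 5.15e+05 = 1.83e+05.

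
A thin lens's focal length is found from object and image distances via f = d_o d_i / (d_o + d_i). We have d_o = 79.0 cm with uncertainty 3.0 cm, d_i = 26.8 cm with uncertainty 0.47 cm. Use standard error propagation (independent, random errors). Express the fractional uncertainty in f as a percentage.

1.62%

∂f/∂d_o = (d_i/(d_o+d_i))² = 0.0642;  ∂f/∂d_i = (d_o/(d_o+d_i))² = 0.558
δf = √((∂f/∂d_o · δd_o)² + (∂f/∂d_i · δd_i)²) = √(0.0371 + 0.0687) = 0.325 cm
f = 20.0 cm, so δf/f = 0.325/20.0 = 0.0162.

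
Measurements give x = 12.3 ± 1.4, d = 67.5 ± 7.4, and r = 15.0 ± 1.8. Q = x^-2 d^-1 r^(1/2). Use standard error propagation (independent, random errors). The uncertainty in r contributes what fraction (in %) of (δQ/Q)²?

(δQ/Q)² = (-2·δx/x)² + (-1·δd/d)² + (½·δr/r)²
  x term: (-2×0.114)² = 0.0518
  d term: (-1×0.110)² = 0.0120
  r term: (0.5×0.120)² = 0.00360
Total = 0.0674. Share from r = 0.00360/0.0674 = 0.0534.

5.34%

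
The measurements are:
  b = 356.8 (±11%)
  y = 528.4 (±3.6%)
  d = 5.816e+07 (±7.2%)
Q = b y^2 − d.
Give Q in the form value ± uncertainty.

(4.146 ± 1.38) × 10^7

Let p = b·y^2 = 9.962e+07. δp/p = √((1·δb/b)² + (2·δy/y)²) = √(0.0121 + 0.00518) = 0.131, so δp = 1.31e+07.
Q = p − d: δQ = √(δp² + δd²) = √(1.72e+14 + 1.75e+13) = 1.38e+07
Q = 4.146e+07.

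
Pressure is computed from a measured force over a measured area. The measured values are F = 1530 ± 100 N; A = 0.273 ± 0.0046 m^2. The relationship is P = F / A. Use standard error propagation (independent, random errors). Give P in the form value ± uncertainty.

5600 ± 378 Pa

P is a product of powers, so relative uncertainties combine in quadrature:
  (1·δF/F)² = (1×0.0654)² = 0.00427;  (-1·δA/A)² = (-1×0.0168)² = 0.000284
δP/P = √(0.00456) = 0.0675
P = 5600 Pa, so δP = 0.0675 × 5600 = 378 Pa.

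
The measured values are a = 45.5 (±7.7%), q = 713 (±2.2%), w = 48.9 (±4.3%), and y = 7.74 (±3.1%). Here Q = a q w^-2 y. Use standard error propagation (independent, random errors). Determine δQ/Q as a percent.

Q is a product of powers, so relative uncertainties combine in quadrature:
  (1·δa/a)² = (1×0.0770)² = 0.00593;  (1·δq/q)² = (1×0.0220)² = 0.000484;  (-2·δw/w)² = (-2×0.0430)² = 0.00740;  (1·δy/y)² = (1×0.0310)² = 0.000961
δQ/Q = √(0.0148) = 0.122

12.2%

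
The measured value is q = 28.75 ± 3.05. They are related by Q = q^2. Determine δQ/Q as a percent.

21.2%

Q ∝ q^2, so δQ/Q = |2| · δq/q = 2 × 0.106 = 0.212.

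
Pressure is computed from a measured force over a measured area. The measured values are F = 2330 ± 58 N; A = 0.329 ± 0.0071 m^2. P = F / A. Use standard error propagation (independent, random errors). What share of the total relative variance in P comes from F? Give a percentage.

57.1%

(δP/P)² = (1·δF/F)² + (-1·δA/A)²
  F term: (1×0.0249)² = 0.000620
  A term: (-1×0.0216)² = 0.000466
Total = 0.00109. Share from F = 0.000620/0.00109 = 0.571.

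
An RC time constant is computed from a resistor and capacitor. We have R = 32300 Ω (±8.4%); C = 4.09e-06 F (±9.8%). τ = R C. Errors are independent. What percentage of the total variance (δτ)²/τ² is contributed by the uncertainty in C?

57.6%

(δτ/τ)² = (1·δR/R)² + (1·δC/C)²
  R term: (1×0.0840)² = 0.00706
  C term: (1×0.0980)² = 0.00960
Total = 0.0167. Share from C = 0.00960/0.0167 = 0.576.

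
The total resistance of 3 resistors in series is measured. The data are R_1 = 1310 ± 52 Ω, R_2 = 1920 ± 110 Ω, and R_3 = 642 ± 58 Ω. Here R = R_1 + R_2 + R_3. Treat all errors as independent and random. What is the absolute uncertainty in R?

135 Ω

Sums and differences: (δR)² = Σ (cᵢ δxᵢ)².
  (δR_1)² = 2700;  (δR_2)² = 12100;  (δR_3)² = 3360
δR = √(18200) = 135 Ω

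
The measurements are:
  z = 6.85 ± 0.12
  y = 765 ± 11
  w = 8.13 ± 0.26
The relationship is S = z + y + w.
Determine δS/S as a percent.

1.41%

Each term contributes (cᵢ δxᵢ)² to (δS)²:
  (δz)² = 0.0144;  (δy)² = 121;  (δw)² = 0.0676
δS = √(121) = 11.0
S = 780, so δS/S = 11.0/780 = 0.0141.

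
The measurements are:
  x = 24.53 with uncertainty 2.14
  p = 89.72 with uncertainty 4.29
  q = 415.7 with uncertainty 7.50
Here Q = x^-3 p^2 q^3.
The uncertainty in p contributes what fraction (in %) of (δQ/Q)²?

(δQ/Q)² = (-3·δx/x)² + (2·δp/p)² + (3·δq/q)²
  x term: (-3×0.0872)² = 0.0685
  p term: (2×0.0478)² = 0.00915
  q term: (3×0.0180)² = 0.00293
Total = 0.0806. Share from p = 0.00915/0.0806 = 0.114.

11.4%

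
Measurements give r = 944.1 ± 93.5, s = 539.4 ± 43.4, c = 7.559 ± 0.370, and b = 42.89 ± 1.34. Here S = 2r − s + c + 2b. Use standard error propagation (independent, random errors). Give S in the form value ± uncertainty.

1442 ± 192

S is a linear combination, so absolute uncertainties add in quadrature:
  (2·δr)² = 35000;  (δs)² = 1880;  (δc)² = 0.137;  (2·δb)² = 7.18
δS = √(36900) = 192
S = 1442.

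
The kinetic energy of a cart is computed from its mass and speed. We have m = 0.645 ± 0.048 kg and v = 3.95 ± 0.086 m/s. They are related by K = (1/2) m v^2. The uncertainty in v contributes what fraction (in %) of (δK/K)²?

25.5%

(δK/K)² = (1·δm/m)² + (2·δv/v)²
  m term: (1×0.0744)² = 0.00554
  v term: (2×0.0218)² = 0.00190
Total = 0.00743. Share from v = 0.00190/0.00743 = 0.255.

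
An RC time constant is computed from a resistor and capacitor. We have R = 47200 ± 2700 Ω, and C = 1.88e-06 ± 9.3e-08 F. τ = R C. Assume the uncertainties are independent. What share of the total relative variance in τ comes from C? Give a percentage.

(δτ/τ)² = (1·δR/R)² + (1·δC/C)²
  R term: (1×0.0572)² = 0.00327
  C term: (1×0.0495)² = 0.00245
Total = 0.00572. Share from C = 0.00245/0.00572 = 0.428.

42.8%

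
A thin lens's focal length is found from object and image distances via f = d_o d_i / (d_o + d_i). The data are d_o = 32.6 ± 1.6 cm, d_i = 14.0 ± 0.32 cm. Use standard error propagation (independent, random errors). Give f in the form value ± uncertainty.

9.79 ± 0.213 cm

∂f/∂d_o = (d_i/(d_o+d_i))² = 0.0903;  ∂f/∂d_i = (d_o/(d_o+d_i))² = 0.489
δf = √((∂f/∂d_o · δd_o)² + (∂f/∂d_i · δd_i)²) = √(0.0209 + 0.0245) = 0.213 cm
f = 9.79 cm.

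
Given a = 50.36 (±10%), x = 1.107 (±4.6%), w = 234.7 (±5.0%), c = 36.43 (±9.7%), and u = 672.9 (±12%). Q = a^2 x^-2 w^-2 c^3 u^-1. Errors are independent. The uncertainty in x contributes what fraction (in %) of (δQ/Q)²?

(δQ/Q)² = (2·δa/a)² + (-2·δx/x)² + (-2·δw/w)² + (3·δc/c)² + (-1·δu/u)²
  a term: (2×0.100)² = 0.0400
  x term: (-2×0.0460)² = 0.00846
  w term: (-2×0.0500)² = 0.0100
  c term: (3×0.0970)² = 0.0847
  u term: (-1×0.120)² = 0.0144
Total = 0.158. Share from x = 0.00846/0.158 = 0.0537.

5.37%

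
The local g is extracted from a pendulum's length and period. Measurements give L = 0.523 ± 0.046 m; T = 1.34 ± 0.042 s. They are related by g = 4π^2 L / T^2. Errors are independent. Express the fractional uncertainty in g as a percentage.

Since g is a product/quotient, work with relative uncertainties:
  (1·δL/L)² = (1×0.0880)² = 0.00774;  (-2·δT/T)² = (-2×0.0313)² = 0.00393
δg/g = √(0.0117) = 0.108

10.8%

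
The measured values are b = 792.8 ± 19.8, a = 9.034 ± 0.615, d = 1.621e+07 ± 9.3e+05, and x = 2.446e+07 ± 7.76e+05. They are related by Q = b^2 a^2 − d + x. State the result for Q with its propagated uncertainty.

(5.955 ± 0.754) × 10^7

Let p = b^2·a^2 = 5.13e+07. δp/p = √((2·δb/b)² + (2·δa/a)²) = √(0.00249 + 0.0185) = 0.145, so δp = 7.44e+06.
Q = p − d + x: δQ = √(δp² + δd² + δx²) = √(5.53e+13 + 8.65e+11 + 6.02e+11) = 7.54e+06
Q = 5.955e+07.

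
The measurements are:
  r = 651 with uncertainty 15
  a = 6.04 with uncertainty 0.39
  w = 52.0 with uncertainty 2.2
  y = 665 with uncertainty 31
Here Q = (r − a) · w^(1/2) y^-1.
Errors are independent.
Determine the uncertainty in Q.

Let u = r − a = 645. δu = √(δr² + δa²) = √(225 + 0.152) = 15.0, so δu/u = 0.0233.
Q is then a monomial in u, w, y:
δQ/Q = √((δu/u)² + (½·δw/w)² + (-1·δy/y)²) = √(0.000541 + 0.000447 + 0.00217) = 0.0562
Q = 6.99, so δQ = 0.0562 × 6.99 = 0.393.

0.393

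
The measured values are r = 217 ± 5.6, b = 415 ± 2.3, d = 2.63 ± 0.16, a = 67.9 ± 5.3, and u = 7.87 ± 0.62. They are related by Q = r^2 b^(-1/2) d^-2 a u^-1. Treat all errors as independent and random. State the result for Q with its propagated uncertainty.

2880 ± 498

Products/powers → add relative errors in quadrature, weighted by exponent:
  (2·δr/r)² = (2×0.0258)² = 0.00266;  (−½·δb/b)² = (-0.5×0.00554)² = 7.68e-06;  (-2·δd/d)² = (-2×0.0608)² = 0.0148;  (1·δa/a)² = (1×0.0781)² = 0.00609;  (-1·δu/u)² = (-1×0.0788)² = 0.00621
δQ/Q = √(0.0298) = 0.173
Q = 2880, so δQ = 0.173 × 2880 = 498.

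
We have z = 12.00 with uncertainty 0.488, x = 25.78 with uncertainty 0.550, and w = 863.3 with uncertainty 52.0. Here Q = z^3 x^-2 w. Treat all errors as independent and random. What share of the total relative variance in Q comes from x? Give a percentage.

8.95%

(δQ/Q)² = (3·δz/z)² + (-2·δx/x)² + (1·δw/w)²
  z term: (3×0.0407)² = 0.0149
  x term: (-2×0.0213)² = 0.00182
  w term: (1×0.0602)² = 0.00363
Total = 0.0203. Share from x = 0.00182/0.0203 = 0.0895.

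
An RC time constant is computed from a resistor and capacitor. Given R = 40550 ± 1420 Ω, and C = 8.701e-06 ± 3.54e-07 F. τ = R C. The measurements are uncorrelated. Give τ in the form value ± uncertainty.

Since τ is a product/quotient, work with relative uncertainties:
  (1·δR/R)² = (1×0.0350)² = 0.00123;  (1·δC/C)² = (1×0.0407)² = 0.00166
δτ/τ = √(0.00288) = 0.0537
τ = 0.3528 s, so δτ = 0.0537 × 0.3528 = 0.0189 s.

0.3528 ± 0.0189 s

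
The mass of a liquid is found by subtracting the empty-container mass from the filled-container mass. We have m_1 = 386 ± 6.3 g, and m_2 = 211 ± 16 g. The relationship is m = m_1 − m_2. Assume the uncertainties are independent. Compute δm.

17.2 g

Absolute uncertainties add in quadrature for a linear combination:
  (δm_1)² = 39.7;  (δm_2)² = 256
δm = √(296) = 17.2 g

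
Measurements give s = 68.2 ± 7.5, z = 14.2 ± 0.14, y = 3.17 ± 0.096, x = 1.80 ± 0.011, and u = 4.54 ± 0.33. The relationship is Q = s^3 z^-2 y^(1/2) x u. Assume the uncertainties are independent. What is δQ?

Q is a product of powers, so relative uncertainties combine in quadrature:
  (3·δs/s)² = (3×0.110)² = 0.109;  (-2·δz/z)² = (-2×0.00986)² = 0.000389;  (½·δy/y)² = (0.5×0.0303)² = 0.000229;  (1·δx/x)² = (1×0.00611)² = 3.73e-05;  (1·δu/u)² = (1×0.0727)² = 0.00528
δQ/Q = √(0.115) = 0.339
Q = 22900, so δQ = 0.339 × 22900 = 7750.

7750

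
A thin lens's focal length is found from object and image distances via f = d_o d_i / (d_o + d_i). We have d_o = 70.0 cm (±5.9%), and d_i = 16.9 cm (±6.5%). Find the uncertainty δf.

∂f/∂d_o = (d_i/(d_o+d_i))² = 0.0378;  ∂f/∂d_i = (d_o/(d_o+d_i))² = 0.649
δf = √((∂f/∂d_o · δd_o)² + (∂f/∂d_i · δd_i)²) = √(0.0244 + 0.508) = 0.730 cm

0.730 cm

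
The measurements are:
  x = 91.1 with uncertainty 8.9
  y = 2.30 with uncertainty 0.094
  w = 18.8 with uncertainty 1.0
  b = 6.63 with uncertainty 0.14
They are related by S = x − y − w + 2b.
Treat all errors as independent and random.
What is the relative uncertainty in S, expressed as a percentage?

10.8%

Each term contributes (cᵢ δxᵢ)² to (δS)²:
  (δx)² = 79.2;  (δy)² = 0.00884;  (δw)² = 1.00;  (2·δb)² = 0.0784
δS = √(80.3) = 8.96
S = 83.3, so δS/S = 8.96/83.3 = 0.108.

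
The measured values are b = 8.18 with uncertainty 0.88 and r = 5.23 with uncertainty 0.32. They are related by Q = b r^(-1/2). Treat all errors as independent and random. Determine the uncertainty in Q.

0.400

Q is a product of powers, so relative uncertainties combine in quadrature:
  (1·δb/b)² = (1×0.108)² = 0.0116;  (−½·δr/r)² = (-0.5×0.0612)² = 0.000936
δQ/Q = √(0.0125) = 0.112
Q = 3.58, so δQ = 0.112 × 3.58 = 0.400.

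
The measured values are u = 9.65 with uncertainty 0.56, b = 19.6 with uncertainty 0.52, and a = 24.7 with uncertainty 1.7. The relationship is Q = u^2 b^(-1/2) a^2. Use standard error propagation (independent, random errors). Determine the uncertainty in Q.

2320

Q is a product of powers, so relative uncertainties combine in quadrature:
  (2·δu/u)² = (2×0.0580)² = 0.0135;  (−½·δb/b)² = (-0.5×0.0265)² = 0.000176;  (2·δa/a)² = (2×0.0688)² = 0.0189
δQ/Q = √(0.0326) = 0.181
Q = 12800, so δQ = 0.181 × 12800 = 2320.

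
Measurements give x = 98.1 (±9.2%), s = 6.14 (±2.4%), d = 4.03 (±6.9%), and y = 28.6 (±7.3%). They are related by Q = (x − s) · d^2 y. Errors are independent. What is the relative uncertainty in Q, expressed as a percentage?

Let u = x − s = 92.0. δu = √(δx² + δs²) = √(81.5 + 0.0217) = 9.03, so δu/u = 0.0982.
Q is then a monomial in u, d, y:
δQ/Q = √((δu/u)² + (2·δd/d)² + (1·δy/y)²) = √(0.00963 + 0.0190 + 0.00533) = 0.184

18.4%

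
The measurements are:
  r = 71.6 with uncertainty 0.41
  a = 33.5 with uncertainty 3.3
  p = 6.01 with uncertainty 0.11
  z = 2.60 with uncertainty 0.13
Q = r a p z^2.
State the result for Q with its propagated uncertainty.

For a monomial Q ∝ r, a, p, z^2, fractional errors add in quadrature:
  (1·δr/r)² = (1×0.00573)² = 3.28e-05;  (1·δa/a)² = (1×0.0985)² = 0.00970;  (1·δp/p)² = (1×0.0183)² = 0.000335;  (2·δz/z)² = (2×0.0500)² = 0.0100
δQ/Q = √(0.0201) = 0.142
Q = 97400, so δQ = 0.142 × 97400 = 13800.

97400 ± 13800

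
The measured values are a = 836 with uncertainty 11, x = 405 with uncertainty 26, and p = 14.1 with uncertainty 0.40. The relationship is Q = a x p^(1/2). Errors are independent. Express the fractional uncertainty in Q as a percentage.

For a monomial Q ∝ a, x, p^(1/2), fractional errors add in quadrature:
  (1·δa/a)² = (1×0.0132)² = 0.000173;  (1·δx/x)² = (1×0.0642)² = 0.00412;  (½·δp/p)² = (0.5×0.0284)² = 0.000201
δQ/Q = √(0.00450) = 0.0670

6.70%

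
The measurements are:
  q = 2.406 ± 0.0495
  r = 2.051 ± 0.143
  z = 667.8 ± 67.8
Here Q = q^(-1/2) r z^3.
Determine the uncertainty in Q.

Each factor contributes (exponent × relative error)² to (δQ/Q)²:
  (−½·δq/q)² = (-0.5×0.0206)² = 0.000106;  (1·δr/r)² = (1×0.0697)² = 0.00486;  (3·δz/z)² = (3×0.102)² = 0.0928
δQ/Q = √(0.0977) = 0.313
Q = 3.938e+08, so δQ = 0.313 × 3.938e+08 = 1.23e+08.

1.23e+08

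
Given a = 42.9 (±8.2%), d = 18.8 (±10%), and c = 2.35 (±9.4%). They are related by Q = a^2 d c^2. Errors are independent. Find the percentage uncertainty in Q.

Each factor contributes (exponent × relative error)² to (δQ/Q)²:
  (2·δa/a)² = (2×0.0820)² = 0.0269;  (1·δd/d)² = (1×0.100)² = 0.0100;  (2·δc/c)² = (2×0.0940)² = 0.0353
δQ/Q = √(0.0722) = 0.269

26.9%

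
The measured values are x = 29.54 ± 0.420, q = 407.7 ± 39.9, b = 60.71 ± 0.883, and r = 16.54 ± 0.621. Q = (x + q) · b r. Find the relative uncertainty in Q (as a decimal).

Let u = x + q = 437.2. δu = √(δx² + δq²) = √(0.176 + 1590) = 39.9, so δu/u = 0.0913.
Q is then a monomial in u, b, r:
δQ/Q = √((δu/u)² + (1·δb/b)² + (1·δr/r)²) = √(0.00833 + 0.000212 + 0.00141) = 0.0997

0.0997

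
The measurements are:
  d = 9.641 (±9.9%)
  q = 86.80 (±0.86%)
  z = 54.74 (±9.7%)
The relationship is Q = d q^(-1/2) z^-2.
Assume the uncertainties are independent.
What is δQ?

Products/powers → add relative errors in quadrature, weighted by exponent:
  (1·δd/d)² = (1×0.0990)² = 0.00980;  (−½·δq/q)² = (-0.5×0.00860)² = 1.85e-05;  (-2·δz/z)² = (-2×0.0970)² = 0.0376
δQ/Q = √(0.0475) = 0.218
Q = 0.0003453, so δQ = 0.218 × 0.0003453 = 7.52e-05.

7.52e-05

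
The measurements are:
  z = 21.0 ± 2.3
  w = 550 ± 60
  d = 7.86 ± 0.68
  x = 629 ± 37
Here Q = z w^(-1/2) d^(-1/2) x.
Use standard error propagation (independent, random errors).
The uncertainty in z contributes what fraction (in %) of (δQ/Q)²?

59.1%

(δQ/Q)² = (1·δz/z)² + (−½·δw/w)² + (−½·δd/d)² + (1·δx/x)²
  z term: (1×0.110)² = 0.0120
  w term: (-0.5×0.109)² = 0.00298
  d term: (-0.5×0.0865)² = 0.00187
  x term: (1×0.0588)² = 0.00346
Total = 0.0203. Share from z = 0.0120/0.0203 = 0.591.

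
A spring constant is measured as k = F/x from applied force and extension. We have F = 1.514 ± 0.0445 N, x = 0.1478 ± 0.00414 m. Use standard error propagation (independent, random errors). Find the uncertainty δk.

0.416 N/m

Products/powers → add relative errors in quadrature, weighted by exponent:
  (1·δF/F)² = (1×0.0294)² = 0.000864;  (-1·δx/x)² = (-1×0.0280)² = 0.000785
δk/k = √(0.00165) = 0.0406
k = 10.24 N/m, so δk = 0.0406 × 10.24 = 0.416 N/m.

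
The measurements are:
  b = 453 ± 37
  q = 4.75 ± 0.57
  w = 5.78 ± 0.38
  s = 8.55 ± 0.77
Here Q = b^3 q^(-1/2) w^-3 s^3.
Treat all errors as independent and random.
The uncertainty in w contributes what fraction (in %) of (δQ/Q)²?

(δQ/Q)² = (3·δb/b)² + (−½·δq/q)² + (-3·δw/w)² + (3·δs/s)²
  b term: (3×0.0817)² = 0.0600
  q term: (-0.5×0.120)² = 0.00360
  w term: (-3×0.0657)² = 0.0389
  s term: (3×0.0901)² = 0.0730
Total = 0.176. Share from w = 0.0389/0.176 = 0.222.

22.2%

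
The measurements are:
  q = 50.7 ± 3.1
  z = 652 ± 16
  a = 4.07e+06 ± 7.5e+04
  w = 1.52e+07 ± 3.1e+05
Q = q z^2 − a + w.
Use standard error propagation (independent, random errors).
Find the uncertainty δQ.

1.72e+06

Let p = q·z^2 = 2.16e+07. δp/p = √((1·δq/q)² + (2·δz/z)²) = √(0.00374 + 0.00241) = 0.0784, so δp = 1.69e+06.
Q = p − a + w: δQ = √(δp² + δa² + δw²) = √(2.86e+12 + 5.62e+09 + 9.61e+10) = 1.72e+06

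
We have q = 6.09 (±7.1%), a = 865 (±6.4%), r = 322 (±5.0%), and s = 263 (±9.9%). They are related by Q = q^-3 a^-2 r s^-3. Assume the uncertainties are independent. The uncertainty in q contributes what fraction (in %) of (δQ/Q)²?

29.8%

(δQ/Q)² = (-3·δq/q)² + (-2·δa/a)² + (1·δr/r)² + (-3·δs/s)²
  q term: (-3×0.0710)² = 0.0454
  a term: (-2×0.0640)² = 0.0164
  r term: (1×0.0500)² = 0.00250
  s term: (-3×0.0990)² = 0.0882
Total = 0.152. Share from q = 0.0454/0.152 = 0.298.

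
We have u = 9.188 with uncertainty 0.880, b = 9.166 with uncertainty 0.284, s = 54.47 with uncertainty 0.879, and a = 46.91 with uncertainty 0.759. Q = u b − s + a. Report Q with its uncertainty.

Let p = u·b = 84.22. δp/p = √((1·δu/u)² + (1·δb/b)²) = √(0.00917 + 0.000960) = 0.101, so δp = 8.48.
Q = p − s + a: δQ = √(δp² + δs² + δa²) = √(71.9 + 0.773 + 0.576) = 8.56
Q = 76.66.

76.66 ± 8.56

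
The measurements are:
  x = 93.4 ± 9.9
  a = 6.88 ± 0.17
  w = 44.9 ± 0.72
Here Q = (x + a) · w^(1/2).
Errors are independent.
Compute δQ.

66.6

Let u = x + a = 100. δu = √(δx² + δa²) = √(98.0 + 0.0289) = 9.90, so δu/u = 0.0987.
Q is then a monomial in u, w:
δQ/Q = √((δu/u)² + (½·δw/w)²) = √(0.00975 + 6.43e-05) = 0.0991
Q = 672, so δQ = 0.0991 × 672 = 66.6.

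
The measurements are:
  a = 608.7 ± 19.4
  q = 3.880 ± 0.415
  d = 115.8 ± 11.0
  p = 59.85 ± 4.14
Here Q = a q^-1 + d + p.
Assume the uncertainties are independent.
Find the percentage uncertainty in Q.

6.34%

Let w = a·q^-1 = 156.9. δw/w = √((1·δa/a)² + (-1·δq/q)²) = √(0.00102 + 0.0114) = 0.112, so δw = 17.5.
Q = w + d + p: δQ = √(δw² + δd² + δp²) = √(307 + 121 + 17.1) = 21.1
Q = 332.5, so δQ/Q = 21.1/332.5 = 0.0634.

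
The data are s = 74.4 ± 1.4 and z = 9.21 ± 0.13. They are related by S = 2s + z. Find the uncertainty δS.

Absolute uncertainties add in quadrature for a linear combination:
  (2·δs)² = 7.84;  (δz)² = 0.0169
δS = √(7.86) = 2.80

2.80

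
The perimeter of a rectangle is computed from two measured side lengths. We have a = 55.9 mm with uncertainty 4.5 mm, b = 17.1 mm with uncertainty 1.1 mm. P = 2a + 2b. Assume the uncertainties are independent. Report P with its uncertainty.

Each term contributes (cᵢ δxᵢ)² to (δP)²:
  (2·δa)² = 81.0;  (2·δb)² = 4.84
δP = √(85.8) = 9.26 mm
P = 146 mm.

146 ± 9.26 mm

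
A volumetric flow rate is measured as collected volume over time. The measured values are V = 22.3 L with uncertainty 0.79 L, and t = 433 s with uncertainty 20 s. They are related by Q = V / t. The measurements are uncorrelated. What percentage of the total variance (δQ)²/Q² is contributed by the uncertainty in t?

63.0%

(δQ/Q)² = (1·δV/V)² + (-1·δt/t)²
  V term: (1×0.0354)² = 0.00126
  t term: (-1×0.0462)² = 0.00213
Total = 0.00339. Share from t = 0.00213/0.00339 = 0.630.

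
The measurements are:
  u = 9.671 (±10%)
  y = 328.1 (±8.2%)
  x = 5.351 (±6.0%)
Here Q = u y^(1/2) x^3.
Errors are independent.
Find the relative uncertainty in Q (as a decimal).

Products/powers → add relative errors in quadrature, weighted by exponent:
  (1·δu/u)² = (1×0.100)² = 0.0100;  (½·δy/y)² = (0.5×0.0820)² = 0.00168;  (3·δx/x)² = (3×0.0600)² = 0.0324
δQ/Q = √(0.0441) = 0.210

0.210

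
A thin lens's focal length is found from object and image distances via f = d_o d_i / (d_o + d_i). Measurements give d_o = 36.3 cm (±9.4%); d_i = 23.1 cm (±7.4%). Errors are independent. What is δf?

0.821 cm

∂f/∂d_o = (d_i/(d_o+d_i))² = 0.151;  ∂f/∂d_i = (d_o/(d_o+d_i))² = 0.373
δf = √((∂f/∂d_o · δd_o)² + (∂f/∂d_i · δd_i)²) = √(0.266 + 0.408) = 0.821 cm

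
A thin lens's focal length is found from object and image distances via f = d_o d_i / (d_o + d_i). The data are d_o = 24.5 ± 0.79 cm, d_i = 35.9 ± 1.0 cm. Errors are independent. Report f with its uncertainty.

14.6 ± 0.324 cm

∂f/∂d_o = (d_i/(d_o+d_i))² = 0.353;  ∂f/∂d_i = (d_o/(d_o+d_i))² = 0.165
δf = √((∂f/∂d_o · δd_o)² + (∂f/∂d_i · δd_i)²) = √(0.0779 + 0.0271) = 0.324 cm
f = 14.6 cm.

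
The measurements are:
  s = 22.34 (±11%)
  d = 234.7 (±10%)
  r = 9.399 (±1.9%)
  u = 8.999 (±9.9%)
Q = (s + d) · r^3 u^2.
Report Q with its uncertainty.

Let w = s + d = 257.0. δw = √(δs² + δd²) = √(6.04 + 551) = 23.6, so δw/w = 0.0918.
Q is then a monomial in w, r, u:
δQ/Q = √((δw/w)² + (3·δr/r)² + (2·δu/u)²) = √(0.00843 + 0.00325 + 0.0392) = 0.226
Q = 1.728e+07, so δQ = 0.226 × 1.728e+07 = 3.9e+06.

(1.728 ± 0.390) × 10^7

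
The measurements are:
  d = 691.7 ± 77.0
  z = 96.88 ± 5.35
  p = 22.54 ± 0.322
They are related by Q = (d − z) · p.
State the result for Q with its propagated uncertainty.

Let u = d − z = 594.8. δu = √(δd² + δz²) = √(5930 + 28.6) = 77.2, so δu/u = 0.130.
Q is then a monomial in u, p:
δQ/Q = √((δu/u)² + (1·δp/p)²) = √(0.0168 + 0.000204) = 0.131
Q = 13410, so δQ = 0.131 × 13410 = 1750.

13410 ± 1750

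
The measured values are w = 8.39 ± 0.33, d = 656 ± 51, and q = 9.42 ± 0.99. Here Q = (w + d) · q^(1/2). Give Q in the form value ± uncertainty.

Let u = w + d = 664. δu = √(δw² + δd²) = √(0.109 + 2600) = 51.0, so δu/u = 0.0768.
Q is then a monomial in u, q:
δQ/Q = √((δu/u)² + (½·δq/q)²) = √(0.00589 + 0.00276) = 0.0930
Q = 2040, so δQ = 0.0930 × 2040 = 190.

2040 ± 190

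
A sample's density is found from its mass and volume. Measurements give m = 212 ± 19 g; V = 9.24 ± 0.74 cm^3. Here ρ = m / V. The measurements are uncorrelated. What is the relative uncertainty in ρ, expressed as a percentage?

12.0%

Since ρ is a product/quotient, work with relative uncertainties:
  (1·δm/m)² = (1×0.0896)² = 0.00803;  (-1·δV/V)² = (-1×0.0801)² = 0.00641
δρ/ρ = √(0.0144) = 0.120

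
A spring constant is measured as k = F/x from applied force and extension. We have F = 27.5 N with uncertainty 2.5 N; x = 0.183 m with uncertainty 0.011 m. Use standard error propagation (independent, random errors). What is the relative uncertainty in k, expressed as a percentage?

k is a product of powers, so relative uncertainties combine in quadrature:
  (1·δF/F)² = (1×0.0909)² = 0.00826;  (-1·δx/x)² = (-1×0.0601)² = 0.00361
δk/k = √(0.0119) = 0.109

10.9%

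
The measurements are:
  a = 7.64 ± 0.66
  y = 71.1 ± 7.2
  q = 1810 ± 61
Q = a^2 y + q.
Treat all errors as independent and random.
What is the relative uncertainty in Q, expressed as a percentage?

Let p = a^2·y = 4150. δp/p = √((2·δa/a)² + (1·δy/y)²) = √(0.0299 + 0.0103) = 0.200, so δp = 831.
Q = p + q: δQ = √(δp² + δq²) = √(6.91e+05 + 3720) = 833
Q = 5960, so δQ/Q = 833/5960 = 0.140.

14.0%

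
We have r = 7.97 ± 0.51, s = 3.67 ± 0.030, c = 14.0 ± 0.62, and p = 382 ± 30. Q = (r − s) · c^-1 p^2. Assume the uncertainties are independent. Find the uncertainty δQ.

Let u = r − s = 4.30. δu = √(δr² + δs²) = √(0.260 + 0.000900) = 0.511, so δu/u = 0.119.
Q is then a monomial in u, c, p:
δQ/Q = √((δu/u)² + (-1·δc/c)² + (2·δp/p)²) = √(0.0141 + 0.00196 + 0.0247) = 0.202
Q = 44800, so δQ = 0.202 × 44800 = 9050.

9050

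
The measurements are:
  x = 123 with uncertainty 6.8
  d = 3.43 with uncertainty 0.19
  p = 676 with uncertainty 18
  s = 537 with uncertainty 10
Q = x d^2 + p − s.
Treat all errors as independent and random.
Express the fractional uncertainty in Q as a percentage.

11.4%

Let w = x·d^2 = 1450. δw/w = √((1·δx/x)² + (2·δd/d)²) = √(0.00306 + 0.0123) = 0.124, so δw = 179.
Q = w + p − s: δQ = √(δw² + δp² + δs²) = √(32100 + 324 + 100) = 180
Q = 1590, so δQ/Q = 180/1590 = 0.114.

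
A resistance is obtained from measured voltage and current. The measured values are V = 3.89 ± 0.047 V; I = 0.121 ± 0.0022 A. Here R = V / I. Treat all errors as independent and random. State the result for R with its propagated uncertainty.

Relative error in a monomial: (δR/R)² = Σ (nᵢ · δxᵢ/xᵢ)².
  (1·δV/V)² = (1×0.0121)² = 0.000146;  (-1·δI/I)² = (-1×0.0182)² = 0.000331
δR/R = √(0.000477) = 0.0218
R = 32.1 Ω, so δR = 0.0218 × 32.1 = 0.702 Ω.

32.1 ± 0.702 Ω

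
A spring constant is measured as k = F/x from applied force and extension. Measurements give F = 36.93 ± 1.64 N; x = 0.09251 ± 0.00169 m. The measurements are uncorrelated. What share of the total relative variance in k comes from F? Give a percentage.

85.5%

(δk/k)² = (1·δF/F)² + (-1·δx/x)²
  F term: (1×0.0444)² = 0.00197
  x term: (-1×0.0183)² = 0.000334
Total = 0.00231. Share from F = 0.00197/0.00231 = 0.855.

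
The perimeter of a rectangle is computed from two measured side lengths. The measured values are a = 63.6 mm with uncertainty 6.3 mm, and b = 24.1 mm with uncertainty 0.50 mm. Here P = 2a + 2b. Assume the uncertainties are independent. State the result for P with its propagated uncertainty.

175 ± 12.6 mm

For a sum/difference, combine absolute errors in quadrature:
  (2·δa)² = 159;  (2·δb)² = 1.00
δP = √(160) = 12.6 mm
P = 175 mm.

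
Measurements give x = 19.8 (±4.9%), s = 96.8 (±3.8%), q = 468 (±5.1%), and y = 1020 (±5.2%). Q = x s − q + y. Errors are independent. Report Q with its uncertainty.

Let p = x·s = 1920. δp/p = √((1·δx/x)² + (1·δs/s)²) = √(0.00240 + 0.00144) = 0.0620, so δp = 119.
Q = p − q + y: δQ = √(δp² + δq² + δy²) = √(14100 + 570 + 2810) = 132
Q = 2470.

2470 ± 132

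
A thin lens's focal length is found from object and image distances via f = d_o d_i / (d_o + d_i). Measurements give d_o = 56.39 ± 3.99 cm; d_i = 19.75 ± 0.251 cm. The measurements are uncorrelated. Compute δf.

0.302 cm

∂f/∂d_o = (d_i/(d_o+d_i))² = 0.0673;  ∂f/∂d_i = (d_o/(d_o+d_i))² = 0.549
δf = √((∂f/∂d_o · δd_o)² + (∂f/∂d_i · δd_i)²) = √(0.0721 + 0.0190) = 0.302 cm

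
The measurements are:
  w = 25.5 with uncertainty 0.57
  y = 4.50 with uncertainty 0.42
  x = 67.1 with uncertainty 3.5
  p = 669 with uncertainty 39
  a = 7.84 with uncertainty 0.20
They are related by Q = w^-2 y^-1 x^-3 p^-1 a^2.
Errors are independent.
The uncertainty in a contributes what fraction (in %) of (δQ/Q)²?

6.32%

(δQ/Q)² = (-2·δw/w)² + (-1·δy/y)² + (-3·δx/x)² + (-1·δp/p)² + (2·δa/a)²
  w term: (-2×0.0224)² = 0.00200
  y term: (-1×0.0933)² = 0.00871
  x term: (-3×0.0522)² = 0.0245
  p term: (-1×0.0583)² = 0.00340
  a term: (2×0.0255)² = 0.00260
Total = 0.0412. Share from a = 0.00260/0.0412 = 0.0632.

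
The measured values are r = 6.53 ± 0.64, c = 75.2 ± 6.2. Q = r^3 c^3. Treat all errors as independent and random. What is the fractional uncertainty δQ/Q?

Since Q is a product/quotient, work with relative uncertainties:
  (3·δr/r)² = (3×0.0980)² = 0.0865;  (3·δc/c)² = (3×0.0824)² = 0.0612
δQ/Q = √(0.148) = 0.384

0.384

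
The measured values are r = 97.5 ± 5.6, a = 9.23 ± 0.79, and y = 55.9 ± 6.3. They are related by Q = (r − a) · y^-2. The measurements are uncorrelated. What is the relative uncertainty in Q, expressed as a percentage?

23.4%

Let u = r − a = 88.3. δu = √(δr² + δa²) = √(31.4 + 0.624) = 5.66, so δu/u = 0.0641.
Q is then a monomial in u, y:
δQ/Q = √((δu/u)² + (-2·δy/y)²) = √(0.00410 + 0.0508) = 0.234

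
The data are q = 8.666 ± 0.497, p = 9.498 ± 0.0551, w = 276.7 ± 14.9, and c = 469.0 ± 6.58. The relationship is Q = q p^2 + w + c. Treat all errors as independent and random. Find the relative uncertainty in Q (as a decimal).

0.0318

Let h = q·p^2 = 781.8. δh/h = √((1·δq/q)² + (2·δp/p)²) = √(0.00329 + 0.000135) = 0.0585, so δh = 45.7.
Q = h + w + c: δQ = √(δh² + δw² + δc²) = √(2090 + 222 + 43.3) = 48.6
Q = 1527, so δQ/Q = 48.6/1527 = 0.0318.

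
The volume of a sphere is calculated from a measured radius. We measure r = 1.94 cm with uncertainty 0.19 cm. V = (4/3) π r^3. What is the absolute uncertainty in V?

8.99 cm^3

V ∝ r^3, so δV/V = |3| · δr/r = 3 × 0.0979 = 0.294.
V = 30.6 cm^3, so δV = 0.294 × 30.6 = 8.99 cm^3.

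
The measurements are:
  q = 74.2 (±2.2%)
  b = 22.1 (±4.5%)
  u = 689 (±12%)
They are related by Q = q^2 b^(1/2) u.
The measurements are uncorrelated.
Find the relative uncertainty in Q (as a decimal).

Q is a product of powers, so relative uncertainties combine in quadrature:
  (2·δq/q)² = (2×0.0220)² = 0.00194;  (½·δb/b)² = (0.5×0.0450)² = 0.000506;  (1·δu/u)² = (1×0.120)² = 0.0144
δQ/Q = √(0.0168) = 0.130

0.130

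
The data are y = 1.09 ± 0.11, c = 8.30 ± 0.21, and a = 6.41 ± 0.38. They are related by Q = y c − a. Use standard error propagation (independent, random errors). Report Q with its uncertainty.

2.64 ± 1.02

Let p = y·c = 9.05. δp/p = √((1·δy/y)² + (1·δc/c)²) = √(0.0102 + 0.000640) = 0.104, so δp = 0.941.
Q = p − a: δQ = √(δp² + δa²) = √(0.886 + 0.144) = 1.02
Q = 2.64.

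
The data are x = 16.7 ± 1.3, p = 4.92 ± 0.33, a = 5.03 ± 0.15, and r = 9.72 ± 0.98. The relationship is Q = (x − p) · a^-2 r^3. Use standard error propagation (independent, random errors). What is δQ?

141

Let u = x − p = 11.8. δu = √(δx² + δp²) = √(1.69 + 0.109) = 1.34, so δu/u = 0.114.
Q is then a monomial in u, a, r:
δQ/Q = √((δu/u)² + (-2·δa/a)² + (3·δr/r)²) = √(0.0130 + 0.00356 + 0.0915) = 0.329
Q = 428, so δQ = 0.329 × 428 = 141.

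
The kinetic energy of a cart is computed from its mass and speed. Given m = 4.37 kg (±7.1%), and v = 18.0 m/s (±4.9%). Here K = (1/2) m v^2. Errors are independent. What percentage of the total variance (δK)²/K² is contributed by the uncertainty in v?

(δK/K)² = (1·δm/m)² + (2·δv/v)²
  m term: (1×0.0710)² = 0.00504
  v term: (2×0.0490)² = 0.00960
Total = 0.0146. Share from v = 0.00960/0.0146 = 0.656.

65.6%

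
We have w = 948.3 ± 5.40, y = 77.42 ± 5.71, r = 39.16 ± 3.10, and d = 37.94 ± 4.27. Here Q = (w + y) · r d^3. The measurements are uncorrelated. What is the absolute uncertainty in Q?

7.61e+08

Let u = w + y = 1026. δu = √(δw² + δy²) = √(29.2 + 32.6) = 7.86, so δu/u = 0.00766.
Q is then a monomial in u, r, d:
δQ/Q = √((δu/u)² + (1·δr/r)² + (3·δd/d)²) = √(5.87e-05 + 0.00627 + 0.114) = 0.347
Q = 2.194e+09, so δQ = 0.347 × 2.194e+09 = 7.61e+08.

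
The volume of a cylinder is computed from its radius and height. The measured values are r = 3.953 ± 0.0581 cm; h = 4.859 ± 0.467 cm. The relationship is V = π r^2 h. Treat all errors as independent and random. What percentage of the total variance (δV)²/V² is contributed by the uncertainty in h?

(δV/V)² = (2·δr/r)² + (1·δh/h)²
  r term: (2×0.0147)² = 0.000864
  h term: (1×0.0961)² = 0.00924
Total = 0.0101. Share from h = 0.00924/0.0101 = 0.914.

91.4%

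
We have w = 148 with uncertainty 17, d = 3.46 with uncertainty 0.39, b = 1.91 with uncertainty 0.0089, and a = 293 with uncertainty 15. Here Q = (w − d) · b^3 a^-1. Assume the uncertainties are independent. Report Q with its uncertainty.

Let u = w − d = 145. δu = √(δw² + δd²) = √(289 + 0.152) = 17.0, so δu/u = 0.118.
Q is then a monomial in u, b, a:
δQ/Q = √((δu/u)² + (3·δb/b)² + (-1·δa/a)²) = √(0.0138 + 0.000195 + 0.00262) = 0.129
Q = 3.44, so δQ = 0.129 × 3.44 = 0.444.

3.44 ± 0.444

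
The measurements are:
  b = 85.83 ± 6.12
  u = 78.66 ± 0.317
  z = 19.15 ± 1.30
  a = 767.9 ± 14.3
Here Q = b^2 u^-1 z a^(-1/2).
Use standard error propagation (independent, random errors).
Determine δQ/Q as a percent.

15.8%

Products/powers → add relative errors in quadrature, weighted by exponent:
  (2·δb/b)² = (2×0.0713)² = 0.0203;  (-1·δu/u)² = (-1×0.00403)² = 1.62e-05;  (1·δz/z)² = (1×0.0679)² = 0.00461;  (−½·δa/a)² = (-0.5×0.0186)² = 8.67e-05
δQ/Q = √(0.0250) = 0.158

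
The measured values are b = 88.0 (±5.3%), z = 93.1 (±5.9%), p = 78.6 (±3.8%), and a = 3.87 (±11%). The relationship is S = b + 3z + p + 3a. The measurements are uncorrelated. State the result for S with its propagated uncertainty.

458 ± 17.4

Absolute uncertainties add in quadrature for a linear combination:
  (δb)² = 21.8;  (3·δz)² = 272;  (δp)² = 8.92;  (3·δa)² = 1.63
δS = √(304) = 17.4
S = 458.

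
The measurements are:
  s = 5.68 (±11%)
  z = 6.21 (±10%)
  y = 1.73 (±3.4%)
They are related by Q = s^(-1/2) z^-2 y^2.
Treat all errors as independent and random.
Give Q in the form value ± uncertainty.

0.0326 ± 0.00711

Q is a product of powers, so relative uncertainties combine in quadrature:
  (−½·δs/s)² = (-0.5×0.110)² = 0.00303;  (-2·δz/z)² = (-2×0.100)² = 0.0400;  (2·δy/y)² = (2×0.0340)² = 0.00462
δQ/Q = √(0.0476) = 0.218
Q = 0.0326, so δQ = 0.218 × 0.0326 = 0.00711.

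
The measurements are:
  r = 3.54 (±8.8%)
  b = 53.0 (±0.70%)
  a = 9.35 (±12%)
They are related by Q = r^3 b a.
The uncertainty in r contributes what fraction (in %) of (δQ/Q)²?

82.8%

(δQ/Q)² = (3·δr/r)² + (1·δb/b)² + (1·δa/a)²
  r term: (3×0.0880)² = 0.0697
  b term: (1×0.00700)² = 4.9e-05
  a term: (1×0.120)² = 0.0144
Total = 0.0841. Share from r = 0.0697/0.0841 = 0.828.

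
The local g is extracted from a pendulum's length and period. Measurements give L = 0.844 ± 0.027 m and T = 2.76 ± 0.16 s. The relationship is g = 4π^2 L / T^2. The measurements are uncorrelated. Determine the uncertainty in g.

Since g is a product/quotient, work with relative uncertainties:
  (1·δL/L)² = (1×0.0320)² = 0.00102;  (-2·δT/T)² = (-2×0.0580)² = 0.0134
δg/g = √(0.0145) = 0.120
g = 4.37 m/s^2, so δg = 0.120 × 4.37 = 0.526 m/s^2.

0.526 m/s^2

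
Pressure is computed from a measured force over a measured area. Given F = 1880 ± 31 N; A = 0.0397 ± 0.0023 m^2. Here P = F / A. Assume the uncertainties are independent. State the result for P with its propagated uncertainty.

47400 ± 2850 Pa

For a monomial P ∝ F, A^-1, fractional errors add in quadrature:
  (1·δF/F)² = (1×0.0165)² = 0.000272;  (-1·δA/A)² = (-1×0.0579)² = 0.00336
δP/P = √(0.00363) = 0.0602
P = 47400 Pa, so δP = 0.0602 × 47400 = 2850 Pa.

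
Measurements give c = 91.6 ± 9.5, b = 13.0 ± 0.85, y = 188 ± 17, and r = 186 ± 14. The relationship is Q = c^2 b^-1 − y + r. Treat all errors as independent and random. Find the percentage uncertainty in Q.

22.1%

Let p = c^2·b^-1 = 645. δp/p = √((2·δc/c)² + (-1·δb/b)²) = √(0.0430 + 0.00428) = 0.217, so δp = 140.
Q = p − y + r: δQ = √(δp² + δy² + δr²) = √(19700 + 289 + 196) = 142
Q = 643, so δQ/Q = 142/643 = 0.221.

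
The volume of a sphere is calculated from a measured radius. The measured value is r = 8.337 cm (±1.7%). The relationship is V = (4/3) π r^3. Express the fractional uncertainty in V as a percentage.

Since V is a product/quotient, work with relative uncertainties:
  (3·δr/r)² = (3×0.0170)² = 0.00260
δV/V = √(0.00260) = 0.0510

5.10%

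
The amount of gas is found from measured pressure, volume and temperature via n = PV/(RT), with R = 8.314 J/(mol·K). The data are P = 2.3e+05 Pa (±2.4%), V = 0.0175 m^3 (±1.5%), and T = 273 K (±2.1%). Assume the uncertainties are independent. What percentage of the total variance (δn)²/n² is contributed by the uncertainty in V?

18.1%

(δn/n)² = (1·δP/P)² + (1·δV/V)² + (-1·δT/T)²
  P term: (1×0.0240)² = 0.000576
  V term: (1×0.0150)² = 0.000225
  T term: (-1×0.0210)² = 0.000441
Total = 0.00124. Share from V = 0.000225/0.00124 = 0.181.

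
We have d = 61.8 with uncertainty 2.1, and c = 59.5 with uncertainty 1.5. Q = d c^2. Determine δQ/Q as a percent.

6.08%

Products/powers → add relative errors in quadrature, weighted by exponent:
  (1·δd/d)² = (1×0.0340)² = 0.00115;  (2·δc/c)² = (2×0.0252)² = 0.00254
δQ/Q = √(0.00370) = 0.0608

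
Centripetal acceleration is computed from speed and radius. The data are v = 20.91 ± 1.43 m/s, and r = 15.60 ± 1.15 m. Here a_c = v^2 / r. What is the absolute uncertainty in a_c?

Since a_c is a product/quotient, work with relative uncertainties:
  (2·δv/v)² = (2×0.0684)² = 0.0187;  (-1·δr/r)² = (-1×0.0737)² = 0.00543
δa_c/a_c = √(0.0241) = 0.155
a_c = 28.03 m/s^2, so δa_c = 0.155 × 28.03 = 4.35 m/s^2.

4.35 m/s^2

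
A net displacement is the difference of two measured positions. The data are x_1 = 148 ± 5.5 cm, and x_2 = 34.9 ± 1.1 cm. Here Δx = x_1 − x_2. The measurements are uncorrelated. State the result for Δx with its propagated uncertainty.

Absolute uncertainties add in quadrature for a linear combination:
  (δx_1)² = 30.2;  (δx_2)² = 1.21
δΔx = √(31.5) = 5.61 cm
Δx = 113 cm.

113 ± 5.61 cm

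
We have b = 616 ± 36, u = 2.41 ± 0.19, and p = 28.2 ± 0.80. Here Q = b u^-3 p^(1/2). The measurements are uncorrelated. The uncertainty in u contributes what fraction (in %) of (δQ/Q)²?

(δQ/Q)² = (1·δb/b)² + (-3·δu/u)² + (½·δp/p)²
  b term: (1×0.0584)² = 0.00342
  u term: (-3×0.0788)² = 0.0559
  p term: (0.5×0.0284)² = 0.000201
Total = 0.0596. Share from u = 0.0559/0.0596 = 0.939.

93.9%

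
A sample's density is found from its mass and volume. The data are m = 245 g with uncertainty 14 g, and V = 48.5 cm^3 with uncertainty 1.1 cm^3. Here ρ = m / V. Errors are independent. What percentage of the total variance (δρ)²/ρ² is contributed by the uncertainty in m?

86.4%

(δρ/ρ)² = (1·δm/m)² + (-1·δV/V)²
  m term: (1×0.0571)² = 0.00327
  V term: (-1×0.0227)² = 0.000514
Total = 0.00378. Share from m = 0.00327/0.00378 = 0.864.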